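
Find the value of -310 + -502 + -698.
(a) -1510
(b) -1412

First: -310 + -502 = -812
Then: -812 + -698 = -1510
a) -1510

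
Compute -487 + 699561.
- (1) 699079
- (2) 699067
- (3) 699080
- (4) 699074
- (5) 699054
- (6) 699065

-487 + 699561 = 699074
4) 699074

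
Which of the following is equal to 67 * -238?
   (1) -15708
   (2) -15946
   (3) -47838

67 * -238 = -15946
2) -15946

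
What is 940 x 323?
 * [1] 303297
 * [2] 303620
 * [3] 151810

940 * 323 = 303620
2) 303620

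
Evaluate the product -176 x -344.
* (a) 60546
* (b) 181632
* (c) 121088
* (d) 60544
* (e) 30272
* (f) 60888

-176 * -344 = 60544
d) 60544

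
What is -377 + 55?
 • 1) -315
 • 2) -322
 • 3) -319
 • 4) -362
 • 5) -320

-377 + 55 = -322
2) -322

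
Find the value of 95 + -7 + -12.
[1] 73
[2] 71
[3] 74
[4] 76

First: 95 + -7 = 88
Then: 88 + -12 = 76
4) 76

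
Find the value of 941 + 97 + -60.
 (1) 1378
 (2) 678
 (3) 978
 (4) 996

First: 941 + 97 = 1038
Then: 1038 + -60 = 978
3) 978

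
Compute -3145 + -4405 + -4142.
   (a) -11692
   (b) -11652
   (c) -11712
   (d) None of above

First: -3145 + -4405 = -7550
Then: -7550 + -4142 = -11692
a) -11692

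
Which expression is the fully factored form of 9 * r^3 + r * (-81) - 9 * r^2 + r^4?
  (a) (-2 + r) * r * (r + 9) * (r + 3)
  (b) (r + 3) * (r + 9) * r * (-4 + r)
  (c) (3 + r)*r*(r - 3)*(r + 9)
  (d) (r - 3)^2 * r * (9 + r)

We need to factor 9 * r^3 + r * (-81) - 9 * r^2 + r^4.
The factored form is (3 + r)*r*(r - 3)*(r + 9).
c) (3 + r)*r*(r - 3)*(r + 9)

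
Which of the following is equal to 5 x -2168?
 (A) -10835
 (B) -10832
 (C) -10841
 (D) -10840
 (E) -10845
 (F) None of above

5 * -2168 = -10840
D) -10840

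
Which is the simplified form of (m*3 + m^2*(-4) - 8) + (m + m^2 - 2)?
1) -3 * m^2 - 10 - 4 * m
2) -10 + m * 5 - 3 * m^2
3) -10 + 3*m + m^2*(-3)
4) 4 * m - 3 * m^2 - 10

Adding the polynomials and combining like terms:
(m*3 + m^2*(-4) - 8) + (m + m^2 - 2)
= 4 * m - 3 * m^2 - 10
4) 4 * m - 3 * m^2 - 10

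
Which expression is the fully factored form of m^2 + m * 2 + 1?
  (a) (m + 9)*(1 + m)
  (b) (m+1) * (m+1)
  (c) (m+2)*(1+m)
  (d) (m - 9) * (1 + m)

We need to factor m^2 + m * 2 + 1.
The factored form is (m+1) * (m+1).
b) (m+1) * (m+1)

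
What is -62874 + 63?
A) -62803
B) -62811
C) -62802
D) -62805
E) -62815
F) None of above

-62874 + 63 = -62811
B) -62811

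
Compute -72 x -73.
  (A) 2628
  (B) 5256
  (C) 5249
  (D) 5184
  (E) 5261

-72 * -73 = 5256
B) 5256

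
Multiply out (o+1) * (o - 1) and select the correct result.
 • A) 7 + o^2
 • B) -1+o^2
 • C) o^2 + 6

Expanding (o+1) * (o - 1):
= -1+o^2
B) -1+o^2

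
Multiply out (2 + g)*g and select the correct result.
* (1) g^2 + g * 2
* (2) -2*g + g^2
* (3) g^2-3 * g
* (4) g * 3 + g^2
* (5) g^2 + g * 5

Expanding (2 + g)*g:
= g^2 + g * 2
1) g^2 + g * 2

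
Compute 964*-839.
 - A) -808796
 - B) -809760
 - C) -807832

964 * -839 = -808796
A) -808796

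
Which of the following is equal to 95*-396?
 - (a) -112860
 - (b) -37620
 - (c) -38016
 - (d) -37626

95 * -396 = -37620
b) -37620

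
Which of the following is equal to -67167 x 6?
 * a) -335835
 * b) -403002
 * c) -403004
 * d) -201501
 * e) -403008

-67167 * 6 = -403002
b) -403002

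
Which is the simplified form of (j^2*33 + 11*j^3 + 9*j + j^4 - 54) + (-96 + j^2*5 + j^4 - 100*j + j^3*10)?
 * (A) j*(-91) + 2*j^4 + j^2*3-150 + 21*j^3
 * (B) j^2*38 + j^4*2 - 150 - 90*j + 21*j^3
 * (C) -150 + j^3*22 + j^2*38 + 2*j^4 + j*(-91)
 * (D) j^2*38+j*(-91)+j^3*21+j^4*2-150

Adding the polynomials and combining like terms:
(j^2*33 + 11*j^3 + 9*j + j^4 - 54) + (-96 + j^2*5 + j^4 - 100*j + j^3*10)
= j^2*38+j*(-91)+j^3*21+j^4*2-150
D) j^2*38+j*(-91)+j^3*21+j^4*2-150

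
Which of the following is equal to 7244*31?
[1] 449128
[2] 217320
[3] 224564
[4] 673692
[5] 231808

7244 * 31 = 224564
3) 224564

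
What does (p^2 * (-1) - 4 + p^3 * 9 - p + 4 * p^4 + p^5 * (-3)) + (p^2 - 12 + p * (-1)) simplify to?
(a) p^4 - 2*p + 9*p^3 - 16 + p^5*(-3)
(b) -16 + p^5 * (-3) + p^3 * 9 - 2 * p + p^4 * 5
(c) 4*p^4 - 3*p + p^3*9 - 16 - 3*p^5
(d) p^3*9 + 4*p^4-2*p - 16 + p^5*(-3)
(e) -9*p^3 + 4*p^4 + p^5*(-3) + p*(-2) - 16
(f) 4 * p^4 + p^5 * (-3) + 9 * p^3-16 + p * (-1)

Adding the polynomials and combining like terms:
(p^2*(-1) - 4 + p^3*9 - p + 4*p^4 + p^5*(-3)) + (p^2 - 12 + p*(-1))
= p^3*9 + 4*p^4-2*p - 16 + p^5*(-3)
d) p^3*9 + 4*p^4-2*p - 16 + p^5*(-3)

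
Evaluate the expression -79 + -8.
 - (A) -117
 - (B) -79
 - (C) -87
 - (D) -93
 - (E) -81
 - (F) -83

-79 + -8 = -87
C) -87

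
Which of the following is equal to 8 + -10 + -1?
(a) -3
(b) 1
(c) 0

First: 8 + -10 = -2
Then: -2 + -1 = -3
a) -3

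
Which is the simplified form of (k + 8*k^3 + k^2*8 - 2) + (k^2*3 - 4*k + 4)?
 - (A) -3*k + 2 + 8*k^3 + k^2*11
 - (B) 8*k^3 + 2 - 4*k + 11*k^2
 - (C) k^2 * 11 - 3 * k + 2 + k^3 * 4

Adding the polynomials and combining like terms:
(k + 8*k^3 + k^2*8 - 2) + (k^2*3 - 4*k + 4)
= -3*k + 2 + 8*k^3 + k^2*11
A) -3*k + 2 + 8*k^3 + k^2*11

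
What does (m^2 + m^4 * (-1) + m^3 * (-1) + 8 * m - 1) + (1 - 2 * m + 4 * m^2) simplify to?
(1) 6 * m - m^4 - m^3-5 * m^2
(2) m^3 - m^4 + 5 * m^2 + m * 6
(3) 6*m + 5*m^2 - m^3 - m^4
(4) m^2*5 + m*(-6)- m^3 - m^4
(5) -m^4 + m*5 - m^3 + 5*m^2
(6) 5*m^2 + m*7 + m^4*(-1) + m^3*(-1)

Adding the polynomials and combining like terms:
(m^2 + m^4*(-1) + m^3*(-1) + 8*m - 1) + (1 - 2*m + 4*m^2)
= 6*m + 5*m^2 - m^3 - m^4
3) 6*m + 5*m^2 - m^3 - m^4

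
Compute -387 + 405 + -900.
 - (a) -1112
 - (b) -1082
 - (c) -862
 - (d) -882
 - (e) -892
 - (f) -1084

First: -387 + 405 = 18
Then: 18 + -900 = -882
d) -882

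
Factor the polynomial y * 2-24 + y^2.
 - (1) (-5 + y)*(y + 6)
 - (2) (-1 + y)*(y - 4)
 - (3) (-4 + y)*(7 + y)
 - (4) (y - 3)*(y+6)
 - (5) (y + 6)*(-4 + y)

We need to factor y * 2-24 + y^2.
The factored form is (y + 6)*(-4 + y).
5) (y + 6)*(-4 + y)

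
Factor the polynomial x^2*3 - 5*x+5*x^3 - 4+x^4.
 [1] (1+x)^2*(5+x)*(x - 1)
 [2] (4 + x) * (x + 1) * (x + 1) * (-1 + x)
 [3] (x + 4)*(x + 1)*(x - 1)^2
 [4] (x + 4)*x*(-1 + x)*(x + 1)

We need to factor x^2*3 - 5*x+5*x^3 - 4+x^4.
The factored form is (4 + x) * (x + 1) * (x + 1) * (-1 + x).
2) (4 + x) * (x + 1) * (x + 1) * (-1 + x)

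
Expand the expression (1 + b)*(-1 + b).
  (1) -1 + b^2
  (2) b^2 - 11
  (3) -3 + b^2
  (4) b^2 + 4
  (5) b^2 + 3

Expanding (1 + b)*(-1 + b):
= -1 + b^2
1) -1 + b^2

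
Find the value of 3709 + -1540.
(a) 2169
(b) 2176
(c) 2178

3709 + -1540 = 2169
a) 2169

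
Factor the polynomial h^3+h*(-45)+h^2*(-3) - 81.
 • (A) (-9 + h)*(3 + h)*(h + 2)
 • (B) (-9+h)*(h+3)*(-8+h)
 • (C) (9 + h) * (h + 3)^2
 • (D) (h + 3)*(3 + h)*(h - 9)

We need to factor h^3+h*(-45)+h^2*(-3) - 81.
The factored form is (h + 3)*(3 + h)*(h - 9).
D) (h + 3)*(3 + h)*(h - 9)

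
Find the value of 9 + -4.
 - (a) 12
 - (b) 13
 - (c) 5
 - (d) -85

9 + -4 = 5
c) 5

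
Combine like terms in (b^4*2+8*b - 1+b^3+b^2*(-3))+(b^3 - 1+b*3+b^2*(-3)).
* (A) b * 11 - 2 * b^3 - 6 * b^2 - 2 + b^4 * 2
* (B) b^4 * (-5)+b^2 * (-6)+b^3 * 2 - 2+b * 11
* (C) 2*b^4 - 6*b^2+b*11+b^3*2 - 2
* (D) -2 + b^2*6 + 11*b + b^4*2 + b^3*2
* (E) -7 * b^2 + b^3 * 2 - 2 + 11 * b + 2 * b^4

Adding the polynomials and combining like terms:
(b^4*2 + 8*b - 1 + b^3 + b^2*(-3)) + (b^3 - 1 + b*3 + b^2*(-3))
= 2*b^4 - 6*b^2+b*11+b^3*2 - 2
C) 2*b^4 - 6*b^2+b*11+b^3*2 - 2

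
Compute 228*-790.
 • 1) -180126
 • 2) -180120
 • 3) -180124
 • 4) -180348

228 * -790 = -180120
2) -180120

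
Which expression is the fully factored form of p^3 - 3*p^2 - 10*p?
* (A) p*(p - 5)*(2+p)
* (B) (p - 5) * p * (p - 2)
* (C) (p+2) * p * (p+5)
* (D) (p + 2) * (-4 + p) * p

We need to factor p^3 - 3*p^2 - 10*p.
The factored form is p*(p - 5)*(2+p).
A) p*(p - 5)*(2+p)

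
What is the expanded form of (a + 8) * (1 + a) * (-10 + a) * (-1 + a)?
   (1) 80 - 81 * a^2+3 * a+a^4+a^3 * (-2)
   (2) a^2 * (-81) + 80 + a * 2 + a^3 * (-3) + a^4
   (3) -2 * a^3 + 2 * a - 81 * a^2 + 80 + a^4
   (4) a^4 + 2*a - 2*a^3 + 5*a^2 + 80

Expanding (a + 8) * (1 + a) * (-10 + a) * (-1 + a):
= -2 * a^3 + 2 * a - 81 * a^2 + 80 + a^4
3) -2 * a^3 + 2 * a - 81 * a^2 + 80 + a^4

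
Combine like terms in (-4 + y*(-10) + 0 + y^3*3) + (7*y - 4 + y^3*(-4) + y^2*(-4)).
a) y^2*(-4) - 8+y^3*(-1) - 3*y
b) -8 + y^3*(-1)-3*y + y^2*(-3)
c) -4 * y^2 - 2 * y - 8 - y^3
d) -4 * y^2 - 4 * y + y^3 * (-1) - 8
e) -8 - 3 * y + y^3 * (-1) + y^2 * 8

Adding the polynomials and combining like terms:
(-4 + y*(-10) + 0 + y^3*3) + (7*y - 4 + y^3*(-4) + y^2*(-4))
= y^2*(-4) - 8+y^3*(-1) - 3*y
a) y^2*(-4) - 8+y^3*(-1) - 3*y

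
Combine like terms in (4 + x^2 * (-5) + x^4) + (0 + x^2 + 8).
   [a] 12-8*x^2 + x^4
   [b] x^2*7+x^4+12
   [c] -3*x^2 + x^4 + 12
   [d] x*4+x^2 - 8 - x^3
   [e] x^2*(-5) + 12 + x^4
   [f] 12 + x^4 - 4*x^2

Adding the polynomials and combining like terms:
(4 + x^2*(-5) + x^4) + (0 + x^2 + 8)
= 12 + x^4 - 4*x^2
f) 12 + x^4 - 4*x^2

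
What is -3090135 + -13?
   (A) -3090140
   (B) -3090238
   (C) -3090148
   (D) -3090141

-3090135 + -13 = -3090148
C) -3090148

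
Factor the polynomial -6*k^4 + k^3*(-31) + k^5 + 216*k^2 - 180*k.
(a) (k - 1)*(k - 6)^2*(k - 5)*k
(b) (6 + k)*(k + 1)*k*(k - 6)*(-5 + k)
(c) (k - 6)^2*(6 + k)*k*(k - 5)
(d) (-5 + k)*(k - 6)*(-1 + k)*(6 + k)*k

We need to factor -6*k^4 + k^3*(-31) + k^5 + 216*k^2 - 180*k.
The factored form is (-5 + k)*(k - 6)*(-1 + k)*(6 + k)*k.
d) (-5 + k)*(k - 6)*(-1 + k)*(6 + k)*k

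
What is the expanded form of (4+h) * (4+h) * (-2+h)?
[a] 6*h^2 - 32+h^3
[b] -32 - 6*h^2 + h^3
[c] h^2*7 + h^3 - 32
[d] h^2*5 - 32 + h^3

Expanding (4+h) * (4+h) * (-2+h):
= 6*h^2 - 32+h^3
a) 6*h^2 - 32+h^3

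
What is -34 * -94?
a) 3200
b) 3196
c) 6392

-34 * -94 = 3196
b) 3196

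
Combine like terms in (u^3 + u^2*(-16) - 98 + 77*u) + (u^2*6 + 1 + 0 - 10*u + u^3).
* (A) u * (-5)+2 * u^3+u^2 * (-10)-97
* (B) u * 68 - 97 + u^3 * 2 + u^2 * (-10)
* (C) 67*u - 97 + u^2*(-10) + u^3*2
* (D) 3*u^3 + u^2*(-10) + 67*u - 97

Adding the polynomials and combining like terms:
(u^3 + u^2*(-16) - 98 + 77*u) + (u^2*6 + 1 + 0 - 10*u + u^3)
= 67*u - 97 + u^2*(-10) + u^3*2
C) 67*u - 97 + u^2*(-10) + u^3*2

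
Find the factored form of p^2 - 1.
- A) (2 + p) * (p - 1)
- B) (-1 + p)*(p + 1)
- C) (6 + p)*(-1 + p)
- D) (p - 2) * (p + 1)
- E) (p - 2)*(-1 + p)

We need to factor p^2 - 1.
The factored form is (-1 + p)*(p + 1).
B) (-1 + p)*(p + 1)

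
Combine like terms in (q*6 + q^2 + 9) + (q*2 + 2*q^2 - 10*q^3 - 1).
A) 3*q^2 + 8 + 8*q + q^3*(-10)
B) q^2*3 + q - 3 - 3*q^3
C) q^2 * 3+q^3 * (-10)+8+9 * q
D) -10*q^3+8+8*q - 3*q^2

Adding the polynomials and combining like terms:
(q*6 + q^2 + 9) + (q*2 + 2*q^2 - 10*q^3 - 1)
= 3*q^2 + 8 + 8*q + q^3*(-10)
A) 3*q^2 + 8 + 8*q + q^3*(-10)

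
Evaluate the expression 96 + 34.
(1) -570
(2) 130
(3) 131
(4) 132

96 + 34 = 130
2) 130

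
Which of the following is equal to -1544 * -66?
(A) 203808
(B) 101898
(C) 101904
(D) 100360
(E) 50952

-1544 * -66 = 101904
C) 101904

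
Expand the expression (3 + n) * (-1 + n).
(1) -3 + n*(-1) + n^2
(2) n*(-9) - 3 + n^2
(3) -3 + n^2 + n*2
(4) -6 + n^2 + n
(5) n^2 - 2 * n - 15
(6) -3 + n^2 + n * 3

Expanding (3 + n) * (-1 + n):
= -3 + n^2 + n*2
3) -3 + n^2 + n*2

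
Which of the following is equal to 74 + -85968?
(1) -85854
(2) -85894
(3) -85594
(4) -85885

74 + -85968 = -85894
2) -85894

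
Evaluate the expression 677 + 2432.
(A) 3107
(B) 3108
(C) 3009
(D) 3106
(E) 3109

677 + 2432 = 3109
E) 3109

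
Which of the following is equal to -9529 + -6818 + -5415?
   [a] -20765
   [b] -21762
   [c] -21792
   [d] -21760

First: -9529 + -6818 = -16347
Then: -16347 + -5415 = -21762
b) -21762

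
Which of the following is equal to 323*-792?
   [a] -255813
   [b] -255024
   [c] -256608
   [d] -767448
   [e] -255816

323 * -792 = -255816
e) -255816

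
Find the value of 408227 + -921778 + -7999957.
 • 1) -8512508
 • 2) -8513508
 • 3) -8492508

First: 408227 + -921778 = -513551
Then: -513551 + -7999957 = -8513508
2) -8513508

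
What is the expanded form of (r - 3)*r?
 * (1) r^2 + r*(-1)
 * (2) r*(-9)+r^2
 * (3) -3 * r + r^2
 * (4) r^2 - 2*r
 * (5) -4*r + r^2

Expanding (r - 3)*r:
= -3 * r + r^2
3) -3 * r + r^2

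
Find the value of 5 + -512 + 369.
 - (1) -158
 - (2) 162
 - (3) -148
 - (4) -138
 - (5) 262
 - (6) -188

First: 5 + -512 = -507
Then: -507 + 369 = -138
4) -138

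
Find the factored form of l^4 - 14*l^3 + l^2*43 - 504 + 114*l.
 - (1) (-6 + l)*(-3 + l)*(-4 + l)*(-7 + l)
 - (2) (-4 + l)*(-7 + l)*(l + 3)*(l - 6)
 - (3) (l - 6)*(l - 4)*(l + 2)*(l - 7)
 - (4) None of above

We need to factor l^4 - 14*l^3 + l^2*43 - 504 + 114*l.
The factored form is (-4 + l)*(-7 + l)*(l + 3)*(l - 6).
2) (-4 + l)*(-7 + l)*(l + 3)*(l - 6)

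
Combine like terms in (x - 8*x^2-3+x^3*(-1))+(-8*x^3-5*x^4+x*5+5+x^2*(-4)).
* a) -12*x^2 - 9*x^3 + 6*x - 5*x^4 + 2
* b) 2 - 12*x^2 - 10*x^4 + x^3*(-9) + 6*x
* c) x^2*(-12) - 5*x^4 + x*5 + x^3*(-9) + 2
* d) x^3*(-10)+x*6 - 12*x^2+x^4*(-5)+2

Adding the polynomials and combining like terms:
(x - 8*x^2 - 3 + x^3*(-1)) + (-8*x^3 - 5*x^4 + x*5 + 5 + x^2*(-4))
= -12*x^2 - 9*x^3 + 6*x - 5*x^4 + 2
a) -12*x^2 - 9*x^3 + 6*x - 5*x^4 + 2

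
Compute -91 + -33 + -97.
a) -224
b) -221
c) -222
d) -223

First: -91 + -33 = -124
Then: -124 + -97 = -221
b) -221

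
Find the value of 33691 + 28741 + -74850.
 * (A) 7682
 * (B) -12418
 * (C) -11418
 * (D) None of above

First: 33691 + 28741 = 62432
Then: 62432 + -74850 = -12418
B) -12418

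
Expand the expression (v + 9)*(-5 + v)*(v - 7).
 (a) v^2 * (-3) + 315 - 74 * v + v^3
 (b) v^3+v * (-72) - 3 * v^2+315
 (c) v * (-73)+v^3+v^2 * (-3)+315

Expanding (v + 9)*(-5 + v)*(v - 7):
= v * (-73)+v^3+v^2 * (-3)+315
c) v * (-73)+v^3+v^2 * (-3)+315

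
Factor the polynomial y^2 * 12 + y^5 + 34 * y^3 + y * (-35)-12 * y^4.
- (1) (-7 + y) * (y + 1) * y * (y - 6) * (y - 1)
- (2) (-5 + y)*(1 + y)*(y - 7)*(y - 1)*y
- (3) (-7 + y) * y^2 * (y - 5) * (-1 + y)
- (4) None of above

We need to factor y^2 * 12 + y^5 + 34 * y^3 + y * (-35)-12 * y^4.
The factored form is (-5 + y)*(1 + y)*(y - 7)*(y - 1)*y.
2) (-5 + y)*(1 + y)*(y - 7)*(y - 1)*y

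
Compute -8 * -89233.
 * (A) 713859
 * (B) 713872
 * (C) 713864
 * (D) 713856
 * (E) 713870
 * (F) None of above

-8 * -89233 = 713864
C) 713864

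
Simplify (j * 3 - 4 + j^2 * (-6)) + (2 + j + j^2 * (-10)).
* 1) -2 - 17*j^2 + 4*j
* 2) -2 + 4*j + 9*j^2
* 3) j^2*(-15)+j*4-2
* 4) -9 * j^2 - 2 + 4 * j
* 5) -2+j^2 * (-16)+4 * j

Adding the polynomials and combining like terms:
(j*3 - 4 + j^2*(-6)) + (2 + j + j^2*(-10))
= -2+j^2 * (-16)+4 * j
5) -2+j^2 * (-16)+4 * j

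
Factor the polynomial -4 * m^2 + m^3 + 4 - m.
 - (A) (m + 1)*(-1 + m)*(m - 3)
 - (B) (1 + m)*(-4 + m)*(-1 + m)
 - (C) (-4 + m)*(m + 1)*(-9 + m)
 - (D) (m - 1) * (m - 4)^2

We need to factor -4 * m^2 + m^3 + 4 - m.
The factored form is (1 + m)*(-4 + m)*(-1 + m).
B) (1 + m)*(-4 + m)*(-1 + m)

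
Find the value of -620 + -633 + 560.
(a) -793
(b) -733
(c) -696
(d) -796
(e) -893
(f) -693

First: -620 + -633 = -1253
Then: -1253 + 560 = -693
f) -693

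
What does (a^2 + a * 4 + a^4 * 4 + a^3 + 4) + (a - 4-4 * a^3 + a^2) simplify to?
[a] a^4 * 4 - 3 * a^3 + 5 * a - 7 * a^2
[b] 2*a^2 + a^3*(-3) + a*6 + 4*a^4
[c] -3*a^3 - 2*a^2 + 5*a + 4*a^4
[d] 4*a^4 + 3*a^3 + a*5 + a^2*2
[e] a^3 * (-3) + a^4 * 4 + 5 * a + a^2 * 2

Adding the polynomials and combining like terms:
(a^2 + a*4 + a^4*4 + a^3 + 4) + (a - 4 - 4*a^3 + a^2)
= a^3 * (-3) + a^4 * 4 + 5 * a + a^2 * 2
e) a^3 * (-3) + a^4 * 4 + 5 * a + a^2 * 2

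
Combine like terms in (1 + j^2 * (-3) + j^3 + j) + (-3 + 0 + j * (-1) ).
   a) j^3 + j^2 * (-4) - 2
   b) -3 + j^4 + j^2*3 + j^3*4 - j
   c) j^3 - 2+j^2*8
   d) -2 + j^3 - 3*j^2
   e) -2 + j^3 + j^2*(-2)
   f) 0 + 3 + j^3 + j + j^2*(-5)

Adding the polynomials and combining like terms:
(1 + j^2*(-3) + j^3 + j) + (-3 + 0 + j*(-1))
= -2 + j^3 - 3*j^2
d) -2 + j^3 - 3*j^2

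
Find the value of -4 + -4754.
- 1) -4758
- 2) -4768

-4 + -4754 = -4758
1) -4758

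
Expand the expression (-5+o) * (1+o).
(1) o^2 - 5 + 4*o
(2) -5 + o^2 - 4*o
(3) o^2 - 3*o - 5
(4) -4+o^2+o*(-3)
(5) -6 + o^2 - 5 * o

Expanding (-5+o) * (1+o):
= -5 + o^2 - 4*o
2) -5 + o^2 - 4*o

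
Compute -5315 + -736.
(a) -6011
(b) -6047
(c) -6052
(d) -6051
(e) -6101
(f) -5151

-5315 + -736 = -6051
d) -6051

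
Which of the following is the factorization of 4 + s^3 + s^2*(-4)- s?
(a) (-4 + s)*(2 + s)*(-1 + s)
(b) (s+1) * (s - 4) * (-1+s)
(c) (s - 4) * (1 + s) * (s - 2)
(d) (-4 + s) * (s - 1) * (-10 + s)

We need to factor 4 + s^3 + s^2*(-4)- s.
The factored form is (s+1) * (s - 4) * (-1+s).
b) (s+1) * (s - 4) * (-1+s)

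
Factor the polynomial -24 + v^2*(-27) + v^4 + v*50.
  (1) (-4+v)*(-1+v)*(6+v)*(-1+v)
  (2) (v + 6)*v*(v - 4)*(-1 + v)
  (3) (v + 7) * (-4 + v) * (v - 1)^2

We need to factor -24 + v^2*(-27) + v^4 + v*50.
The factored form is (-4+v)*(-1+v)*(6+v)*(-1+v).
1) (-4+v)*(-1+v)*(6+v)*(-1+v)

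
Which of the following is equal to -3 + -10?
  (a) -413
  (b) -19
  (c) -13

-3 + -10 = -13
c) -13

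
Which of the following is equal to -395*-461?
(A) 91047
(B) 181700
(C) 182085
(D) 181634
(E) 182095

-395 * -461 = 182095
E) 182095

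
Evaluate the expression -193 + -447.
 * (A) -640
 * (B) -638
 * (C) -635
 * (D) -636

-193 + -447 = -640
A) -640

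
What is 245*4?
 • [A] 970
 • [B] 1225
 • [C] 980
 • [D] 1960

245 * 4 = 980
C) 980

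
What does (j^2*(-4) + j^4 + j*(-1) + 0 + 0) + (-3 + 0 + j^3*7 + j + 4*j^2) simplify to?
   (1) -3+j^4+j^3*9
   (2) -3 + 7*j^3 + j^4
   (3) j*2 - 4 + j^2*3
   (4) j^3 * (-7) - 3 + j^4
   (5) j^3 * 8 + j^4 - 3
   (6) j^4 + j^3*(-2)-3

Adding the polynomials and combining like terms:
(j^2*(-4) + j^4 + j*(-1) + 0 + 0) + (-3 + 0 + j^3*7 + j + 4*j^2)
= -3 + 7*j^3 + j^4
2) -3 + 7*j^3 + j^4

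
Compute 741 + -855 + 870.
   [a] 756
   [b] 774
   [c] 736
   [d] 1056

First: 741 + -855 = -114
Then: -114 + 870 = 756
a) 756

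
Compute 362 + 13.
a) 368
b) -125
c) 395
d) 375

362 + 13 = 375
d) 375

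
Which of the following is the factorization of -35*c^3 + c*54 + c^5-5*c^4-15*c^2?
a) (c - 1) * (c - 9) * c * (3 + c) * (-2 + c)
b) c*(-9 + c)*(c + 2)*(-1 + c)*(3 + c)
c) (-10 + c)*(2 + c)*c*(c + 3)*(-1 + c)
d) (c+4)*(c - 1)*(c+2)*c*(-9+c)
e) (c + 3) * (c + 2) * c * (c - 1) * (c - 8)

We need to factor -35*c^3 + c*54 + c^5-5*c^4-15*c^2.
The factored form is c*(-9 + c)*(c + 2)*(-1 + c)*(3 + c).
b) c*(-9 + c)*(c + 2)*(-1 + c)*(3 + c)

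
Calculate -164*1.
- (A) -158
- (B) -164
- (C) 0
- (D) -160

-164 * 1 = -164
B) -164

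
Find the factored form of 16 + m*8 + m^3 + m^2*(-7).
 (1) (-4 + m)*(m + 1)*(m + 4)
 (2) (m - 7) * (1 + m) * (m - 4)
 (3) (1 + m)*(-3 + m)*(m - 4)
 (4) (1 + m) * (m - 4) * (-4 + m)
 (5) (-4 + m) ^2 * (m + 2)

We need to factor 16 + m*8 + m^3 + m^2*(-7).
The factored form is (1 + m) * (m - 4) * (-4 + m).
4) (1 + m) * (m - 4) * (-4 + m)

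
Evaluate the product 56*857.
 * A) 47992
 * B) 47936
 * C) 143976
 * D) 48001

56 * 857 = 47992
A) 47992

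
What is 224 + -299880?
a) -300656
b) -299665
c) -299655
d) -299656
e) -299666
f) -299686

224 + -299880 = -299656
d) -299656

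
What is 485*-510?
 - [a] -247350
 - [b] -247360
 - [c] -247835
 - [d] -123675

485 * -510 = -247350
a) -247350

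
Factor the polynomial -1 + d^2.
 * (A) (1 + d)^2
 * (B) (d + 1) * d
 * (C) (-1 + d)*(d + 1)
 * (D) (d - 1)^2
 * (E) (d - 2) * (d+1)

We need to factor -1 + d^2.
The factored form is (-1 + d)*(d + 1).
C) (-1 + d)*(d + 1)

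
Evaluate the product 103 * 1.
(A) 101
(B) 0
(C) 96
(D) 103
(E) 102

103 * 1 = 103
D) 103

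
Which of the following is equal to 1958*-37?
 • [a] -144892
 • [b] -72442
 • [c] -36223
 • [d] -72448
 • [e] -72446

1958 * -37 = -72446
e) -72446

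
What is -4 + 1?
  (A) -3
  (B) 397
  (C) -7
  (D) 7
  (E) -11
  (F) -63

-4 + 1 = -3
A) -3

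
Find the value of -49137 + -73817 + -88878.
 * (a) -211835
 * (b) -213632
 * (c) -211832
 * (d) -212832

First: -49137 + -73817 = -122954
Then: -122954 + -88878 = -211832
c) -211832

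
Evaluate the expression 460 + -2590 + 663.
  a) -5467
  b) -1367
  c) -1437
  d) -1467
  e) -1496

First: 460 + -2590 = -2130
Then: -2130 + 663 = -1467
d) -1467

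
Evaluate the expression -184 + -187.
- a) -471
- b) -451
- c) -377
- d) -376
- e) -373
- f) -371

-184 + -187 = -371
f) -371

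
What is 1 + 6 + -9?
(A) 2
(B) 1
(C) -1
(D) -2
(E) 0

First: 1 + 6 = 7
Then: 7 + -9 = -2
D) -2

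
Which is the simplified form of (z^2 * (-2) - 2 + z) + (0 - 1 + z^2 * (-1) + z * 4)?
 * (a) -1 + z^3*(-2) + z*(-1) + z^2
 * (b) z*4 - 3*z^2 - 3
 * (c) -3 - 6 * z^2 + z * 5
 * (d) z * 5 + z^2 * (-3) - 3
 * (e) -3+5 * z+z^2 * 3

Adding the polynomials and combining like terms:
(z^2*(-2) - 2 + z) + (0 - 1 + z^2*(-1) + z*4)
= z * 5 + z^2 * (-3) - 3
d) z * 5 + z^2 * (-3) - 3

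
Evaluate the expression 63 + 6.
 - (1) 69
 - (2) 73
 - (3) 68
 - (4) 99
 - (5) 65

63 + 6 = 69
1) 69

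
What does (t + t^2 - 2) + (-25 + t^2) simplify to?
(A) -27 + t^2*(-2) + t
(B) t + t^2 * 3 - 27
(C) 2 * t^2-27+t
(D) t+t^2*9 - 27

Adding the polynomials and combining like terms:
(t + t^2 - 2) + (-25 + t^2)
= 2 * t^2-27+t
C) 2 * t^2-27+t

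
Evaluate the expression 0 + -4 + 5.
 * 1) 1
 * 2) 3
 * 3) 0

First: 0 + -4 = -4
Then: -4 + 5 = 1
1) 1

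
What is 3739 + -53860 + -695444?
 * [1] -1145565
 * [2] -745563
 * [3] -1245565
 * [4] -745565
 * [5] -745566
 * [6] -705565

First: 3739 + -53860 = -50121
Then: -50121 + -695444 = -745565
4) -745565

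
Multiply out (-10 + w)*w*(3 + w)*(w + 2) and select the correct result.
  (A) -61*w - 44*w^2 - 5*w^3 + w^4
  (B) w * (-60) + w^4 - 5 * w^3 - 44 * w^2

Expanding (-10 + w)*w*(3 + w)*(w + 2):
= w * (-60) + w^4 - 5 * w^3 - 44 * w^2
B) w * (-60) + w^4 - 5 * w^3 - 44 * w^2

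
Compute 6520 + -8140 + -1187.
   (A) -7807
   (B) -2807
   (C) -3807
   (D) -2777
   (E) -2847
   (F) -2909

First: 6520 + -8140 = -1620
Then: -1620 + -1187 = -2807
B) -2807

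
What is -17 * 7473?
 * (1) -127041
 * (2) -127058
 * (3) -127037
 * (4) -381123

-17 * 7473 = -127041
1) -127041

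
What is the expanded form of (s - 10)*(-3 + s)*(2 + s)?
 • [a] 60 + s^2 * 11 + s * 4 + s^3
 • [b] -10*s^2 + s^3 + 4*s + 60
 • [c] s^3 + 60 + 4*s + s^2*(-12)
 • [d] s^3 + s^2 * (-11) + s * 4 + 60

Expanding (s - 10)*(-3 + s)*(2 + s):
= s^3 + s^2 * (-11) + s * 4 + 60
d) s^3 + s^2 * (-11) + s * 4 + 60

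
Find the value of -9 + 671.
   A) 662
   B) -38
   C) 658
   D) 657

-9 + 671 = 662
A) 662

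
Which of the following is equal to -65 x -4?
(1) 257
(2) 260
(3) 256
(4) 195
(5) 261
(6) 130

-65 * -4 = 260
2) 260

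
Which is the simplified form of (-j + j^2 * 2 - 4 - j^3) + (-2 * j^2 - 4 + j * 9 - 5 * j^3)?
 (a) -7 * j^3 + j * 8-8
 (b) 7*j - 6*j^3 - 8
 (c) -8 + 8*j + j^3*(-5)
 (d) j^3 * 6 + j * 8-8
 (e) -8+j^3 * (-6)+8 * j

Adding the polynomials and combining like terms:
(-j + j^2*2 - 4 - j^3) + (-2*j^2 - 4 + j*9 - 5*j^3)
= -8+j^3 * (-6)+8 * j
e) -8+j^3 * (-6)+8 * j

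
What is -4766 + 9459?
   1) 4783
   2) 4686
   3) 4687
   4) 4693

-4766 + 9459 = 4693
4) 4693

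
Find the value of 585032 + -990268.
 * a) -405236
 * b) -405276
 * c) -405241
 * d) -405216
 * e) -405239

585032 + -990268 = -405236
a) -405236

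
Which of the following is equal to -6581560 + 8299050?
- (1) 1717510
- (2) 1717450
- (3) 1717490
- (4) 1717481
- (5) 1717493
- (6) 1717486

-6581560 + 8299050 = 1717490
3) 1717490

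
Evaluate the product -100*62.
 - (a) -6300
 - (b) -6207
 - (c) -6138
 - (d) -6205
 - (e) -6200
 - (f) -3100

-100 * 62 = -6200
e) -6200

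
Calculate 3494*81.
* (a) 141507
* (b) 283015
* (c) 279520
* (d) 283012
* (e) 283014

3494 * 81 = 283014
e) 283014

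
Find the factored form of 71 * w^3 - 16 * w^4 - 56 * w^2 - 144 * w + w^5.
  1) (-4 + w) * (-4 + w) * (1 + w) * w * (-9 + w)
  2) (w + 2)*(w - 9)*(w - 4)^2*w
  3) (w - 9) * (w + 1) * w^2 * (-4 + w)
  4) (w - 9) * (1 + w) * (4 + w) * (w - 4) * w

We need to factor 71 * w^3 - 16 * w^4 - 56 * w^2 - 144 * w + w^5.
The factored form is (-4 + w) * (-4 + w) * (1 + w) * w * (-9 + w).
1) (-4 + w) * (-4 + w) * (1 + w) * w * (-9 + w)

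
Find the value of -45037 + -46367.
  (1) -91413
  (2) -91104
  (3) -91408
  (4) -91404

-45037 + -46367 = -91404
4) -91404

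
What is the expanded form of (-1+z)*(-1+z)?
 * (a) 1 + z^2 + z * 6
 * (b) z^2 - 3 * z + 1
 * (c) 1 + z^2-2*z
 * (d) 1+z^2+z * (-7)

Expanding (-1+z)*(-1+z):
= 1 + z^2-2*z
c) 1 + z^2-2*z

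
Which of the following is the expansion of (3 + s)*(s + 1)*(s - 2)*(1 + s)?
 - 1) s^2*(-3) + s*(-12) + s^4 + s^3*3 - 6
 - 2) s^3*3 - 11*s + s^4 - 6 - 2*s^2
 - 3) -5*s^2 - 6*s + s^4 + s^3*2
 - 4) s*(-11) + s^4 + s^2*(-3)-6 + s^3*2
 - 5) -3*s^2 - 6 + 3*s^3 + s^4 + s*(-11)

Expanding (3 + s)*(s + 1)*(s - 2)*(1 + s):
= -3*s^2 - 6 + 3*s^3 + s^4 + s*(-11)
5) -3*s^2 - 6 + 3*s^3 + s^4 + s*(-11)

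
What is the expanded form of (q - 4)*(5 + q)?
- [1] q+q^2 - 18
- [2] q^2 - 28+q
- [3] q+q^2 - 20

Expanding (q - 4)*(5 + q):
= q+q^2 - 20
3) q+q^2 - 20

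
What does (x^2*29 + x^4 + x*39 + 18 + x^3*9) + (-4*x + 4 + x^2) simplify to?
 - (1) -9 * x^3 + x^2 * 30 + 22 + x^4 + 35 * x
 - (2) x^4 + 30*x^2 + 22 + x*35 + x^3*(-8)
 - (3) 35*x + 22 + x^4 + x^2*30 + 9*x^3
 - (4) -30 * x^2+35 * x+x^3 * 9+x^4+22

Adding the polynomials and combining like terms:
(x^2*29 + x^4 + x*39 + 18 + x^3*9) + (-4*x + 4 + x^2)
= 35*x + 22 + x^4 + x^2*30 + 9*x^3
3) 35*x + 22 + x^4 + x^2*30 + 9*x^3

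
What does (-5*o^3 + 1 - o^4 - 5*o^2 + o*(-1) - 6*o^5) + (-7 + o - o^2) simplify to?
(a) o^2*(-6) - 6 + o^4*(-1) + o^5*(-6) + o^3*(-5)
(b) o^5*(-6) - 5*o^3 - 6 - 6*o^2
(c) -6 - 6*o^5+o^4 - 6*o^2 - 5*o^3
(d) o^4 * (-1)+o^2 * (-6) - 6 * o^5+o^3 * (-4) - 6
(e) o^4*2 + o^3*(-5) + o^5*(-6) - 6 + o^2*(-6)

Adding the polynomials and combining like terms:
(-5*o^3 + 1 - o^4 - 5*o^2 + o*(-1) - 6*o^5) + (-7 + o - o^2)
= o^2*(-6) - 6 + o^4*(-1) + o^5*(-6) + o^3*(-5)
a) o^2*(-6) - 6 + o^4*(-1) + o^5*(-6) + o^3*(-5)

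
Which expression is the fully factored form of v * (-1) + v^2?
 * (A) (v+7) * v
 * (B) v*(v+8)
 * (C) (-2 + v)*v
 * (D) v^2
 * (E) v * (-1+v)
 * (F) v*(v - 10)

We need to factor v * (-1) + v^2.
The factored form is v * (-1+v).
E) v * (-1+v)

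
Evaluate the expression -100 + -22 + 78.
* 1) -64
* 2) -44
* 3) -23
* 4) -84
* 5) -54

First: -100 + -22 = -122
Then: -122 + 78 = -44
2) -44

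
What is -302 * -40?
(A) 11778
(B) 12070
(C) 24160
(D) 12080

-302 * -40 = 12080
D) 12080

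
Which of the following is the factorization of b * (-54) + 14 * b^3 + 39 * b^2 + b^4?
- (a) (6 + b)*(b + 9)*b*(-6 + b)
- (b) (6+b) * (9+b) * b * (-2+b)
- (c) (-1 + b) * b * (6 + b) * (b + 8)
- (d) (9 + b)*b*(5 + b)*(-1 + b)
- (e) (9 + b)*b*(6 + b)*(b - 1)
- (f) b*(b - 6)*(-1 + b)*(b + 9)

We need to factor b * (-54) + 14 * b^3 + 39 * b^2 + b^4.
The factored form is (9 + b)*b*(6 + b)*(b - 1).
e) (9 + b)*b*(6 + b)*(b - 1)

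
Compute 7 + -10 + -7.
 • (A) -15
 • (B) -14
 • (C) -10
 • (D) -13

First: 7 + -10 = -3
Then: -3 + -7 = -10
C) -10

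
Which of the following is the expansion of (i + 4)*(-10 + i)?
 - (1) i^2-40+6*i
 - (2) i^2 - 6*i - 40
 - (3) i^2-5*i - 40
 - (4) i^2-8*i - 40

Expanding (i + 4)*(-10 + i):
= i^2 - 6*i - 40
2) i^2 - 6*i - 40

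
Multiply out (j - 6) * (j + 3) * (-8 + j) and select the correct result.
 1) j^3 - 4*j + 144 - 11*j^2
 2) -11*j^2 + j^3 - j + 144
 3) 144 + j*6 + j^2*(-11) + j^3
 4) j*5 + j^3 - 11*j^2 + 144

Expanding (j - 6) * (j + 3) * (-8 + j):
= 144 + j*6 + j^2*(-11) + j^3
3) 144 + j*6 + j^2*(-11) + j^3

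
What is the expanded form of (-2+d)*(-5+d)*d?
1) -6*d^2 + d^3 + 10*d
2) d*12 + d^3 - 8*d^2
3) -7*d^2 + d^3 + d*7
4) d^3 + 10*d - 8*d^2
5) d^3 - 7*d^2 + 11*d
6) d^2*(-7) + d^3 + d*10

Expanding (-2+d)*(-5+d)*d:
= d^2*(-7) + d^3 + d*10
6) d^2*(-7) + d^3 + d*10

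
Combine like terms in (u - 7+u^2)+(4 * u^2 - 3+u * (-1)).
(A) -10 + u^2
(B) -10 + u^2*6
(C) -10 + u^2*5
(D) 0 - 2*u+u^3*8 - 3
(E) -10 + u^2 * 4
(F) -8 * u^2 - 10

Adding the polynomials and combining like terms:
(u - 7 + u^2) + (4*u^2 - 3 + u*(-1))
= -10 + u^2*5
C) -10 + u^2*5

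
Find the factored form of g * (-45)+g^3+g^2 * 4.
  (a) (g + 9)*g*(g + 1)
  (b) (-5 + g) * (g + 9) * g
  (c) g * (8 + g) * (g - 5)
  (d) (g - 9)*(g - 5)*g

We need to factor g * (-45)+g^3+g^2 * 4.
The factored form is (-5 + g) * (g + 9) * g.
b) (-5 + g) * (g + 9) * g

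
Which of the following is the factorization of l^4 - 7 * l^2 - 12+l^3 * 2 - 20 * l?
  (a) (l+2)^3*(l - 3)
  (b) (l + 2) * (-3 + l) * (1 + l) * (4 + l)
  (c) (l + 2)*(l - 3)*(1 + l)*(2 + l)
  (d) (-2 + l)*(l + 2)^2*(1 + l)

We need to factor l^4 - 7 * l^2 - 12+l^3 * 2 - 20 * l.
The factored form is (l + 2)*(l - 3)*(1 + l)*(2 + l).
c) (l + 2)*(l - 3)*(1 + l)*(2 + l)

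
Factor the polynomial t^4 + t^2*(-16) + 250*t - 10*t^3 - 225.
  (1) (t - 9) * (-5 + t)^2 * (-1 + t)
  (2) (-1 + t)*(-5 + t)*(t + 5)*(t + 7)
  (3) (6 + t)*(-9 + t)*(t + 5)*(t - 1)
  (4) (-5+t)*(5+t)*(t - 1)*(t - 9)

We need to factor t^4 + t^2*(-16) + 250*t - 10*t^3 - 225.
The factored form is (-5+t)*(5+t)*(t - 1)*(t - 9).
4) (-5+t)*(5+t)*(t - 1)*(t - 9)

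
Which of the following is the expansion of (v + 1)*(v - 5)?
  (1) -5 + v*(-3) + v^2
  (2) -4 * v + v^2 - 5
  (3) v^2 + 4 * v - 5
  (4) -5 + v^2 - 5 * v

Expanding (v + 1)*(v - 5):
= -4 * v + v^2 - 5
2) -4 * v + v^2 - 5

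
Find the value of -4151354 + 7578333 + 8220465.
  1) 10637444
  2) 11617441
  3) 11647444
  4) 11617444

First: -4151354 + 7578333 = 3426979
Then: 3426979 + 8220465 = 11647444
3) 11647444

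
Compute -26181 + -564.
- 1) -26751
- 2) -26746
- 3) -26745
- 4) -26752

-26181 + -564 = -26745
3) -26745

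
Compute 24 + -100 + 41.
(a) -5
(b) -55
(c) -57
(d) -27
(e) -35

First: 24 + -100 = -76
Then: -76 + 41 = -35
e) -35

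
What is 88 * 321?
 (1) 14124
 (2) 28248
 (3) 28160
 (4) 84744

88 * 321 = 28248
2) 28248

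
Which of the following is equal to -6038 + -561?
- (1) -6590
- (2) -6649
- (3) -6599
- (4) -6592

-6038 + -561 = -6599
3) -6599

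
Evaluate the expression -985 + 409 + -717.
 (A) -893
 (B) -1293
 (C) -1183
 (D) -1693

First: -985 + 409 = -576
Then: -576 + -717 = -1293
B) -1293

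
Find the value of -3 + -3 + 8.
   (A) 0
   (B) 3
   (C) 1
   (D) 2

First: -3 + -3 = -6
Then: -6 + 8 = 2
D) 2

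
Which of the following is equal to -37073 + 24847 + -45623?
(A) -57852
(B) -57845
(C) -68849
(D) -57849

First: -37073 + 24847 = -12226
Then: -12226 + -45623 = -57849
D) -57849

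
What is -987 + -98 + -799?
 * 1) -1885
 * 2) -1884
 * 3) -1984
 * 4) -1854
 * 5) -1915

First: -987 + -98 = -1085
Then: -1085 + -799 = -1884
2) -1884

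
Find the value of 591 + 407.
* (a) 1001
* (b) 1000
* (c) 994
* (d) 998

591 + 407 = 998
d) 998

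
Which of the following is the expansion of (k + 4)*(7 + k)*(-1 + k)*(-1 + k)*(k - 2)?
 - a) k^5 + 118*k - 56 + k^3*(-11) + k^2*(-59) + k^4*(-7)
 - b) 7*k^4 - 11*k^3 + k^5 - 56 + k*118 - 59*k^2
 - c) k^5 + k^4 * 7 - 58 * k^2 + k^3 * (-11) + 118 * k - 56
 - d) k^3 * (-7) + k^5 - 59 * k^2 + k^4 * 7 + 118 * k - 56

Expanding (k + 4)*(7 + k)*(-1 + k)*(-1 + k)*(k - 2):
= 7*k^4 - 11*k^3 + k^5 - 56 + k*118 - 59*k^2
b) 7*k^4 - 11*k^3 + k^5 - 56 + k*118 - 59*k^2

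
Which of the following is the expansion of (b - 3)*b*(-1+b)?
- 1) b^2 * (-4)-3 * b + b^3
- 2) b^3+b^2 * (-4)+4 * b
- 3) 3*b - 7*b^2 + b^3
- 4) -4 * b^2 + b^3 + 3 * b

Expanding (b - 3)*b*(-1+b):
= -4 * b^2 + b^3 + 3 * b
4) -4 * b^2 + b^3 + 3 * b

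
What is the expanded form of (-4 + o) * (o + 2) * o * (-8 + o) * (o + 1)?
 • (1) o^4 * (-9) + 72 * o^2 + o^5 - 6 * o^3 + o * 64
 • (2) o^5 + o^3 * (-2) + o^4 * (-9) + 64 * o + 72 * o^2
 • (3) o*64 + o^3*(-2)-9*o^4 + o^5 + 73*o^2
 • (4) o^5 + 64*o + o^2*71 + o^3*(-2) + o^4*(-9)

Expanding (-4 + o) * (o + 2) * o * (-8 + o) * (o + 1):
= o^5 + o^3 * (-2) + o^4 * (-9) + 64 * o + 72 * o^2
2) o^5 + o^3 * (-2) + o^4 * (-9) + 64 * o + 72 * o^2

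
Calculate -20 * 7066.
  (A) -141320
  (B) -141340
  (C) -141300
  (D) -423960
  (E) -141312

-20 * 7066 = -141320
A) -141320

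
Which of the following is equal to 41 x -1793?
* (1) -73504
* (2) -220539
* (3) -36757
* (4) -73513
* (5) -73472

41 * -1793 = -73513
4) -73513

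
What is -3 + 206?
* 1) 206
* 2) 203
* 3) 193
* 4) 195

-3 + 206 = 203
2) 203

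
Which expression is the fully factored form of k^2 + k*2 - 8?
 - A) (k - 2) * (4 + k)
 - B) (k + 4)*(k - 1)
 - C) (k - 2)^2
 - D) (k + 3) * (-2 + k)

We need to factor k^2 + k*2 - 8.
The factored form is (k - 2) * (4 + k).
A) (k - 2) * (4 + k)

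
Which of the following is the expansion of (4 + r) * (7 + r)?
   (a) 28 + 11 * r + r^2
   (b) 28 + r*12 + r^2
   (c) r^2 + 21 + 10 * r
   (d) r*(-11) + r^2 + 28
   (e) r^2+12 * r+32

Expanding (4 + r) * (7 + r):
= 28 + 11 * r + r^2
a) 28 + 11 * r + r^2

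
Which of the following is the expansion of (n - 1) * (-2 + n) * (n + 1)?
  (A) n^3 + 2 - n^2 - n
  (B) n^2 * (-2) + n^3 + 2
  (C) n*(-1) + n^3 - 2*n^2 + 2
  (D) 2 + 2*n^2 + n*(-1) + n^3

Expanding (n - 1) * (-2 + n) * (n + 1):
= n*(-1) + n^3 - 2*n^2 + 2
C) n*(-1) + n^3 - 2*n^2 + 2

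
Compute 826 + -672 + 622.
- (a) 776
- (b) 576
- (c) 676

First: 826 + -672 = 154
Then: 154 + 622 = 776
a) 776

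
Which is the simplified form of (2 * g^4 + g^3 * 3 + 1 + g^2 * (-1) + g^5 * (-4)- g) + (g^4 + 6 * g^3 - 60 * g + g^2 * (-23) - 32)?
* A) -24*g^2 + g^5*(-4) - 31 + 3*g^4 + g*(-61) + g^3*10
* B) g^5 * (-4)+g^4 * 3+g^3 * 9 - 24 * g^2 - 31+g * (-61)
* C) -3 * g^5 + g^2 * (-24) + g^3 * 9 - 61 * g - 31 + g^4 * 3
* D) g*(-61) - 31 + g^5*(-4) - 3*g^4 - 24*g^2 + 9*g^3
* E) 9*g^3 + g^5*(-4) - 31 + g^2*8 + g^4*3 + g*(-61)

Adding the polynomials and combining like terms:
(2*g^4 + g^3*3 + 1 + g^2*(-1) + g^5*(-4) - g) + (g^4 + 6*g^3 - 60*g + g^2*(-23) - 32)
= g^5 * (-4)+g^4 * 3+g^3 * 9 - 24 * g^2 - 31+g * (-61)
B) g^5 * (-4)+g^4 * 3+g^3 * 9 - 24 * g^2 - 31+g * (-61)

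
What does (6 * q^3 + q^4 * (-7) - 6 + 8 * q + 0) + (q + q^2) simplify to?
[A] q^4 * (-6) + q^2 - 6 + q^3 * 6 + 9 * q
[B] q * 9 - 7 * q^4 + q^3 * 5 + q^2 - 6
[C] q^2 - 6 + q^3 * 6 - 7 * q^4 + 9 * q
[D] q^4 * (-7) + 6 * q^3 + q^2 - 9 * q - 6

Adding the polynomials and combining like terms:
(6*q^3 + q^4*(-7) - 6 + 8*q + 0) + (q + q^2)
= q^2 - 6 + q^3 * 6 - 7 * q^4 + 9 * q
C) q^2 - 6 + q^3 * 6 - 7 * q^4 + 9 * q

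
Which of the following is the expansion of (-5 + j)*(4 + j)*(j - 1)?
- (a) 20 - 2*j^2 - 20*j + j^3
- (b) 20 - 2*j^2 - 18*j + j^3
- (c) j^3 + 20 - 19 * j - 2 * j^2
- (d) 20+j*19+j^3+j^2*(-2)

Expanding (-5 + j)*(4 + j)*(j - 1):
= j^3 + 20 - 19 * j - 2 * j^2
c) j^3 + 20 - 19 * j - 2 * j^2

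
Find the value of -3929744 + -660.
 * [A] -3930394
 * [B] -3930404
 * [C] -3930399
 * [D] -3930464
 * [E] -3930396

-3929744 + -660 = -3930404
B) -3930404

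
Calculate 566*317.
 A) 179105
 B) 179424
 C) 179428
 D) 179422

566 * 317 = 179422
D) 179422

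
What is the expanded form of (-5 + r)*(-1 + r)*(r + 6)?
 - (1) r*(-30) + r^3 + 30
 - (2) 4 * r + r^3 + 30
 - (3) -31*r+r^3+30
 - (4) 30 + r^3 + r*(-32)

Expanding (-5 + r)*(-1 + r)*(r + 6):
= -31*r+r^3+30
3) -31*r+r^3+30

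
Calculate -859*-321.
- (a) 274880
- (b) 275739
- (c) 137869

-859 * -321 = 275739
b) 275739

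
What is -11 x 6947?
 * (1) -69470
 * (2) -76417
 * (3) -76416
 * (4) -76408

-11 * 6947 = -76417
2) -76417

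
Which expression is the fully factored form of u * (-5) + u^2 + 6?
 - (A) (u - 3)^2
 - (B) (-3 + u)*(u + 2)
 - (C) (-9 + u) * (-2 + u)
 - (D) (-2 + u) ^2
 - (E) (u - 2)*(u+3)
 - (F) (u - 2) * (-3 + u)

We need to factor u * (-5) + u^2 + 6.
The factored form is (u - 2) * (-3 + u).
F) (u - 2) * (-3 + u)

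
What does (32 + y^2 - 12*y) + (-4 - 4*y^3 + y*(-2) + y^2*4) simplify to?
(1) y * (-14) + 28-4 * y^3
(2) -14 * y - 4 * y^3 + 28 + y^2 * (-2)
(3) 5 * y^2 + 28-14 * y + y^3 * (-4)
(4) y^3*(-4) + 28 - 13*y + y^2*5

Adding the polynomials and combining like terms:
(32 + y^2 - 12*y) + (-4 - 4*y^3 + y*(-2) + y^2*4)
= 5 * y^2 + 28-14 * y + y^3 * (-4)
3) 5 * y^2 + 28-14 * y + y^3 * (-4)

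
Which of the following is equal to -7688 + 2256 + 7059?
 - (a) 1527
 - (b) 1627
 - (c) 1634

First: -7688 + 2256 = -5432
Then: -5432 + 7059 = 1627
b) 1627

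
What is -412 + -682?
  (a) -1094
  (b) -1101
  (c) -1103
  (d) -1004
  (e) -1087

-412 + -682 = -1094
a) -1094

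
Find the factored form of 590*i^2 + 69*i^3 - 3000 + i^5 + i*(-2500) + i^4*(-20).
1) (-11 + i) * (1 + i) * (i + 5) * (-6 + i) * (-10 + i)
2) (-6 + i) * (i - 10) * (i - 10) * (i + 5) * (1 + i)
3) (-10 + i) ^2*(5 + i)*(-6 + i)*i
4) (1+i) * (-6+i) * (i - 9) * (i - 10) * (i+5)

We need to factor 590*i^2 + 69*i^3 - 3000 + i^5 + i*(-2500) + i^4*(-20).
The factored form is (-6 + i) * (i - 10) * (i - 10) * (i + 5) * (1 + i).
2) (-6 + i) * (i - 10) * (i - 10) * (i + 5) * (1 + i)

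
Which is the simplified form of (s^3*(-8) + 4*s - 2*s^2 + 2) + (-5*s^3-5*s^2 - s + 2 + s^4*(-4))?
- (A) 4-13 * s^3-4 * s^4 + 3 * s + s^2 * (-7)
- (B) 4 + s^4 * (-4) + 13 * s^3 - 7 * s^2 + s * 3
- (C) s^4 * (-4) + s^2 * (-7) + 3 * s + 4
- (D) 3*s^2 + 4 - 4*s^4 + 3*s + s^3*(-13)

Adding the polynomials and combining like terms:
(s^3*(-8) + 4*s - 2*s^2 + 2) + (-5*s^3 - 5*s^2 - s + 2 + s^4*(-4))
= 4-13 * s^3-4 * s^4 + 3 * s + s^2 * (-7)
A) 4-13 * s^3-4 * s^4 + 3 * s + s^2 * (-7)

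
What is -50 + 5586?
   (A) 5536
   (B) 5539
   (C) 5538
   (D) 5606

-50 + 5586 = 5536
A) 5536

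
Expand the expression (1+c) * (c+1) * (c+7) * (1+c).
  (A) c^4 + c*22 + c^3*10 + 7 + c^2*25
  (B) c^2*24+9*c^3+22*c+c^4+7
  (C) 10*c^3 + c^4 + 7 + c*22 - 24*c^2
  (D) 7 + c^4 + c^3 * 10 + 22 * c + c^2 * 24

Expanding (1+c) * (c+1) * (c+7) * (1+c):
= 7 + c^4 + c^3 * 10 + 22 * c + c^2 * 24
D) 7 + c^4 + c^3 * 10 + 22 * c + c^2 * 24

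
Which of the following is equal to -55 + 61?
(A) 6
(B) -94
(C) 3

-55 + 61 = 6
A) 6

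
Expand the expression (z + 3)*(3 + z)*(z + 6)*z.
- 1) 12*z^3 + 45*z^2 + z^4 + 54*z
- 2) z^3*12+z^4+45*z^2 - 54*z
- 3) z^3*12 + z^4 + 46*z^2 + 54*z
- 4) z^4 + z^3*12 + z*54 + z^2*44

Expanding (z + 3)*(3 + z)*(z + 6)*z:
= 12*z^3 + 45*z^2 + z^4 + 54*z
1) 12*z^3 + 45*z^2 + z^4 + 54*z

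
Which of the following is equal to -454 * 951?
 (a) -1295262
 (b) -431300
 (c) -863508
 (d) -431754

-454 * 951 = -431754
d) -431754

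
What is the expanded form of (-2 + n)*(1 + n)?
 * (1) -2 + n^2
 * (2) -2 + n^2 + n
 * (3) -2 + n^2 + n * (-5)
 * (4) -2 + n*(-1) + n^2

Expanding (-2 + n)*(1 + n):
= -2 + n*(-1) + n^2
4) -2 + n*(-1) + n^2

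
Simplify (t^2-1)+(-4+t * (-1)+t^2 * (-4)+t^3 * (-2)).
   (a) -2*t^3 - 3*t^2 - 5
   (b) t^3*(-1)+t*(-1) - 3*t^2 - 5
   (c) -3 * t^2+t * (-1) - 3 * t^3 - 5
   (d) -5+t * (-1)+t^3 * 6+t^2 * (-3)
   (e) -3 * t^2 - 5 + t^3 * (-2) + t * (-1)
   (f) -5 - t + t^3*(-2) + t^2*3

Adding the polynomials and combining like terms:
(t^2 - 1) + (-4 + t*(-1) + t^2*(-4) + t^3*(-2))
= -3 * t^2 - 5 + t^3 * (-2) + t * (-1)
e) -3 * t^2 - 5 + t^3 * (-2) + t * (-1)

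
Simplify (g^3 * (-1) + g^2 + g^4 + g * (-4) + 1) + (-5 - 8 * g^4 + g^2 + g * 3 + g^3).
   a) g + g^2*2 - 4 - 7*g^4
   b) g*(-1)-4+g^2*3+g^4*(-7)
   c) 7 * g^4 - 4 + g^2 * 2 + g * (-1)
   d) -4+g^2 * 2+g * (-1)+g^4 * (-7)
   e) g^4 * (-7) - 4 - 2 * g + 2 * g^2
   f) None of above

Adding the polynomials and combining like terms:
(g^3*(-1) + g^2 + g^4 + g*(-4) + 1) + (-5 - 8*g^4 + g^2 + g*3 + g^3)
= -4+g^2 * 2+g * (-1)+g^4 * (-7)
d) -4+g^2 * 2+g * (-1)+g^4 * (-7)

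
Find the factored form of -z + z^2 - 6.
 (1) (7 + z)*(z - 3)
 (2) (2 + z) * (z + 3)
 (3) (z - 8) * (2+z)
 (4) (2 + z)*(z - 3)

We need to factor -z + z^2 - 6.
The factored form is (2 + z)*(z - 3).
4) (2 + z)*(z - 3)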